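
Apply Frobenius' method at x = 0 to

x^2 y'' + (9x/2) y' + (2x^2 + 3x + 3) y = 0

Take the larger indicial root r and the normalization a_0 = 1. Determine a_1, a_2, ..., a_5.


Write in Frobenius form y'' + (p(x)/x) y' + (q(x)/x^2) y = 0:
  p(x) = 9/2,  q(x) = 2x^2 + 3x + 3.
Indicial equation: r(r-1) + (9/2) r + (3) = 0 -> roots r_1 = -3/2, r_2 = -2.
Take r = r_1 = -3/2. Let y(x) = x^r sum_{n>=0} a_n x^n with a_0 = 1.
Substitute y = x^r sum a_n x^n and match x^{r+n}. The recurrence is
  D(n) a_n + 3 a_{n-1} + 2 a_{n-2} = 0,  where D(n) = (r+n)(r+n-1) + (9/2)(r+n) + (3).
  a_n = [-3 a_{n-1} - 2 a_{n-2}] / D(n).
Since the indicial polynomial factors as (r - r_1)(r - r_2), D(n) = (r_1 + n - r_1)(r_1 + n - r_2) = n(n + 1/2).
Evaluating step by step (a_0 = 1):
  n = 1: D(1) = 1(1 + 1/2) = 3/2; numerator = -3(1) = -3; a_1 = (-3)/(3/2) = -2
  n = 2: D(2) = 2(2 + 1/2) = 5; numerator = -3(-2) - 2(1) = 4; a_2 = (4)/(5) = 4/5
  n = 3: D(3) = 3(3 + 1/2) = 21/2; numerator = -3(4/5) - 2(-2) = 8/5; a_3 = (8/5)/(21/2) = 16/105
  n = 4: D(4) = 4(4 + 1/2) = 18; numerator = -3(16/105) - 2(4/5) = -72/35; a_4 = (-72/35)/(18) = -4/35
  n = 5: D(5) = 5(5 + 1/2) = 55/2; numerator = -3(-4/35) - 2(16/105) = 4/105; a_5 = (4/105)/(55/2) = 8/5775

r = -3/2; a_0 = 1; a_1 = -2; a_2 = 4/5; a_3 = 16/105; a_4 = -4/35; a_5 = 8/5775


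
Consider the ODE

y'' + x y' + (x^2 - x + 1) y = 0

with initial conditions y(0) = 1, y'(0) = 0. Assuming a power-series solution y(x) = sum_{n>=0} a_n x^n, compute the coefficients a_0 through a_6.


Ansatz: y(x) = sum_{n>=0} a_n x^n, so y'(x) = sum_{n>=1} n a_n x^(n-1) and y''(x) = sum_{n>=2} n(n-1) a_n x^(n-2).
Substitute into P(x) y'' + Q(x) y' + R(x) y = 0 with P(x) = 1, Q(x) = x, R(x) = x^2 - x + 1, and match powers of x.
Initial conditions: a_0 = 1, a_1 = 0.
Setting the coefficient of each power of x to zero and solving order by order (substituting the coefficients already found):
  x^0: 2 a_2 + a_0 = 0  ->  2 a_2 = -a_0 = -1  ->  a_2 = -1/2
  x^1: 6 a_3 + 2 a_1 - a_0 = 0  ->  6 a_3 = -2 a_1 + a_0 = 1  ->  a_3 = 1/6
  x^2: 12 a_4 + 3 a_2 - a_1 + a_0 = 0  ->  12 a_4 = -3 a_2 + a_1 - a_0 = 1/2  ->  a_4 = 1/24
  x^3: 20 a_5 + 4 a_3 - a_2 + a_1 = 0  ->  20 a_5 = -4 a_3 + a_2 - a_1 = -7/6  ->  a_5 = -7/120
  x^4: 30 a_6 + 5 a_4 - a_3 + a_2 = 0  ->  30 a_6 = -5 a_4 + a_3 - a_2 = 11/24  ->  a_6 = 11/720
Truncated series: y(x) = 1 - (1/2) x^2 + (1/6) x^3 + (1/24) x^4 - (7/120) x^5 + (11/720) x^6 + O(x^7).

a_0 = 1; a_1 = 0; a_2 = -1/2; a_3 = 1/6; a_4 = 1/24; a_5 = -7/120; a_6 = 11/720


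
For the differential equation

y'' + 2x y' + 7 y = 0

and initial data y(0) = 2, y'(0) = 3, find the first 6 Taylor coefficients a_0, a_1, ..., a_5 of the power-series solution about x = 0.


Ansatz: y(x) = sum_{n>=0} a_n x^n, so y'(x) = sum_{n>=1} n a_n x^(n-1) and y''(x) = sum_{n>=2} n(n-1) a_n x^(n-2).
Substitute into P(x) y'' + Q(x) y' + R(x) y = 0 with P(x) = 1, Q(x) = 2x, R(x) = 7, and match powers of x.
Initial conditions: a_0 = 2, a_1 = 3.
Setting the coefficient of each power of x to zero and solving order by order (substituting the coefficients already found):
  x^0: 2 a_2 + 7 a_0 = 0  ->  2 a_2 = -7 a_0 = -14  ->  a_2 = -7
  x^1: 6 a_3 + 9 a_1 = 0  ->  6 a_3 = -9 a_1 = -27  ->  a_3 = -9/2
  x^2: 12 a_4 + 11 a_2 = 0  ->  12 a_4 = -11 a_2 = 77  ->  a_4 = 77/12
  x^3: 20 a_5 + 13 a_3 = 0  ->  20 a_5 = -13 a_3 = 117/2  ->  a_5 = 117/40
Truncated series: y(x) = 2 + 3 x - 7 x^2 - (9/2) x^3 + (77/12) x^4 + (117/40) x^5 + O(x^6).

a_0 = 2; a_1 = 3; a_2 = -7; a_3 = -9/2; a_4 = 77/12; a_5 = 117/40


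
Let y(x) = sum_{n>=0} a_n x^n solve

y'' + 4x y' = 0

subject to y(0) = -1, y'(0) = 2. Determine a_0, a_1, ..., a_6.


Ansatz: y(x) = sum_{n>=0} a_n x^n, so y'(x) = sum_{n>=1} n a_n x^(n-1) and y''(x) = sum_{n>=2} n(n-1) a_n x^(n-2).
Substitute into P(x) y'' + Q(x) y' + R(x) y = 0 with P(x) = 1, Q(x) = 4x, R(x) = 0, and match powers of x.
Initial conditions: a_0 = -1, a_1 = 2.
Setting the coefficient of each power of x to zero and solving order by order (substituting the coefficients already found):
  x^0: 2 a_2 = 0  ->  a_2 = 0
  x^1: 6 a_3 + 4 a_1 = 0  ->  6 a_3 = -4 a_1 = -8  ->  a_3 = -4/3
  x^2: 12 a_4 + 8 a_2 = 0  ->  12 a_4 = -8 a_2 = 0  ->  a_4 = 0
  x^3: 20 a_5 + 12 a_3 = 0  ->  20 a_5 = -12 a_3 = 16  ->  a_5 = 4/5
  x^4: 30 a_6 + 16 a_4 = 0  ->  30 a_6 = -16 a_4 = 0  ->  a_6 = 0
Truncated series: y(x) = -1 + 2 x - (4/3) x^3 + (4/5) x^5 + O(x^7).

a_0 = -1; a_1 = 2; a_2 = 0; a_3 = -4/3; a_4 = 0; a_5 = 4/5; a_6 = 0


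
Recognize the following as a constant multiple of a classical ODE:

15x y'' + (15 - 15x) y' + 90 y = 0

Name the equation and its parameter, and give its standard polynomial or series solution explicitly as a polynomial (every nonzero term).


All three coefficients share the factor 15; dividing through by 15 gives  x y'' + (1 - x) y' + 6 y = 0.
This matches the Laguerre equation x y'' + (1 - x) y' + n y = 0 with n = 6; the polynomial solution is L_6(x).
With y = sum_k a_k x^k, matching x^k gives (k+1)k a_{k+1} + (k+1) a_{k+1} - k a_k + n a_k = 0, i.e. (k+1)^2 a_{k+1} = (k - n) a_k = (k - 6) a_k. The right side vanishes at k = 6, so the series terminates at degree 6.
Standard normalization L_n(0) = 1 gives a_0 = 1. Work upward with a_{k+1} = (k - 6) a_k / (k+1)^2:
  a_1 = (0 - 6)(1) / 1^2 = -6/1 = -6
  a_2 = (1 - 6)(-6) / 2^2 = 30/4 = 15/2
  a_3 = (2 - 6)(15/2) / 3^2 = -30/9 = -10/3
  a_4 = (3 - 6)(-10/3) / 4^2 = 10/16 = 5/8
  a_5 = (4 - 6)(5/8) / 5^2 = (-5/4)/25 = -1/20
  a_6 = (5 - 6)(-1/20) / 6^2 = (1/20)/36 = 1/720
Hence L_6(x) = x^6/720 - x^5/20 + 5 x^4/8 - 10 x^3/3 + 15 x^2/2 - 6 x + 1.

L_6(x); series = x^6/720 - x^5/20 + 5 x^4/8 - 10 x^3/3 + 15 x^2/2 - 6 x + 1


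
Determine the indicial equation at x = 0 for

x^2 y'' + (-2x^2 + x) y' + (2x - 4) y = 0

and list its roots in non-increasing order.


Divide by x^2 to reach normal form y'' + P_1(x) y' + P_2(x) y = 0 with P_1(x) = -2 + 1/x and P_2(x) = 2/x - 4/x^2.
x = 0 is a singular point because the y'-coefficient -2 + 1/x has a pole at x = 0 and the y-coefficient 2/x - 4/x^2 has a pole at x = 0.
It is a regular singular point because x P_1(x) = p(x) = 1 - 2x and x^2 P_2(x) = q(x) = 2x - 4 are polynomials, hence analytic at x = 0.
p(0) = 1,  q(0) = -4.
Indicial equation: r(r-1) + p(0) r + q(0) = 0, i.e. r^2 + (p(0) - 1) r + q(0) = 0, i.e. r^2 - 4 = 0.
Discriminant: (0)^2 - 4(-4) = 16, so r = (0 ± 4)/2.
Solving: r_1 = 2, r_2 = -2.

indicial: r^2 - 4 = 0; roots r_1 = 2, r_2 = -2


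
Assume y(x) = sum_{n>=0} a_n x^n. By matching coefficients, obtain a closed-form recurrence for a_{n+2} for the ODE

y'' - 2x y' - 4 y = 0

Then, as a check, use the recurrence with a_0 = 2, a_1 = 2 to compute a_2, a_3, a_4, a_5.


Substitute y = sum_n a_n x^n.
y''(x) has coefficient (n+2)(n+1) a_{n+2} at x^n;
-2 x y'(x) has coefficient -2 n a_n at x^n (shift);
-4 y(x) has coefficient -4 a_n at x^n.
Matching x^n: (n+2)(n+1) a_{n+2} + (-2n - 4) a_n = 0.
Thus a_{n+2} = (2n + 4) / ((n+1)(n+2)) * a_n.

Check with a_0 = 2, a_1 = 2 (apply the recurrence for n = 0, 1, 2, 3): a_0 = 2, a_1 = 2, a_2 = 4, a_3 = 2, a_4 = 8/3, a_5 = 1.

a_(n+2) = (2n + 4) / ((n+1)(n+2)) * a_n; check: a_0 = 2, a_1 = 2, a_2 = 4, a_3 = 2, a_4 = 8/3, a_5 = 1


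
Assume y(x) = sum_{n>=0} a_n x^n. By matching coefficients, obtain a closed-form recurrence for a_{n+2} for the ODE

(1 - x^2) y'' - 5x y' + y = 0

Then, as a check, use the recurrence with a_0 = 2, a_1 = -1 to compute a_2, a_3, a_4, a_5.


Substitute y = sum_n a_n x^n.
(1 - 1 x^2) y'' contributes (n+2)(n+1) a_{n+2} - n(n-1) a_n at x^n.
-5 x y'(x) contributes -5 n a_n at x^n.
y(x) contributes 1 a_n at x^n.
Matching x^n: (n+2)(n+1) a_{n+2} + (-n(n-1) - 5 n + 1) a_n = 0.
Thus a_{n+2} = (n(n-1) + 5 n - 1) / ((n+1)(n+2)) * a_n.

Check with a_0 = 2, a_1 = -1 (apply the recurrence for n = 0, 1, 2, 3): a_0 = 2, a_1 = -1, a_2 = -1, a_3 = -2/3, a_4 = -11/12, a_5 = -2/3.

a_(n+2) = (n(n-1) + 5 n - 1) / ((n+1)(n+2)) * a_n; check: a_0 = 2, a_1 = -1, a_2 = -1, a_3 = -2/3, a_4 = -11/12, a_5 = -2/3


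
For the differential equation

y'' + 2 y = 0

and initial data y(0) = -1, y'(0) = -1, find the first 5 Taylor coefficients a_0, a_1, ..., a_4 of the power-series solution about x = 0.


Ansatz: y(x) = sum_{n>=0} a_n x^n, so y'(x) = sum_{n>=1} n a_n x^(n-1) and y''(x) = sum_{n>=2} n(n-1) a_n x^(n-2).
Substitute into P(x) y'' + Q(x) y' + R(x) y = 0 with P(x) = 1, Q(x) = 0, R(x) = 2, and match powers of x.
Initial conditions: a_0 = -1, a_1 = -1.
Setting the coefficient of each power of x to zero and solving order by order (substituting the coefficients already found):
  x^0: 2 a_2 + 2 a_0 = 0  ->  2 a_2 = -2 a_0 = 2  ->  a_2 = 1
  x^1: 6 a_3 + 2 a_1 = 0  ->  6 a_3 = -2 a_1 = 2  ->  a_3 = 1/3
  x^2: 12 a_4 + 2 a_2 = 0  ->  12 a_4 = -2 a_2 = -2  ->  a_4 = -1/6
Truncated series: y(x) = -1 - x + x^2 + (1/3) x^3 - (1/6) x^4 + O(x^5).

a_0 = -1; a_1 = -1; a_2 = 1; a_3 = 1/3; a_4 = -1/6


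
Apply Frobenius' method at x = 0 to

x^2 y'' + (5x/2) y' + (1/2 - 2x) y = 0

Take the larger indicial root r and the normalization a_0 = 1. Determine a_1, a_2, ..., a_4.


Write in Frobenius form y'' + (p(x)/x) y' + (q(x)/x^2) y = 0:
  p(x) = 5/2,  q(x) = 1/2 - 2x.
Indicial equation: r(r-1) + (5/2) r + (1/2) = 0 -> roots r_1 = -1/2, r_2 = -1.
Take r = r_1 = -1/2. Let y(x) = x^r sum_{n>=0} a_n x^n with a_0 = 1.
Substitute y = x^r sum a_n x^n and match x^{r+n}. The recurrence is
  D(n) a_n - 2 a_{n-1} = 0,  where D(n) = (r+n)(r+n-1) + (5/2)(r+n) + (1/2).
  a_n = 2 / D(n) * a_{n-1}.
Since the indicial polynomial factors as (r - r_1)(r - r_2), D(n) = (r_1 + n - r_1)(r_1 + n - r_2) = n(n + 1/2).
Evaluating step by step (a_0 = 1):
  n = 1: D(1) = 1(1 + 1/2) = 3/2; numerator = 2(1) = 2; a_1 = (2)/(3/2) = 4/3
  n = 2: D(2) = 2(2 + 1/2) = 5; numerator = 2(4/3) = 8/3; a_2 = (8/3)/(5) = 8/15
  n = 3: D(3) = 3(3 + 1/2) = 21/2; numerator = 2(8/15) = 16/15; a_3 = (16/15)/(21/2) = 32/315
  n = 4: D(4) = 4(4 + 1/2) = 18; numerator = 2(32/315) = 64/315; a_4 = (64/315)/(18) = 32/2835

r = -1/2; a_0 = 1; a_1 = 4/3; a_2 = 8/15; a_3 = 32/315; a_4 = 32/2835


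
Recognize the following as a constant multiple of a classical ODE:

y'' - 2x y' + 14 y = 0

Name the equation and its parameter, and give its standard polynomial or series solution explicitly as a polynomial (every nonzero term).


The equation is already in a standard form:  y'' - 2x y' + 14 y = 0.
This matches the Hermite equation y'' - 2x y' + 2n y = 0 with 2n = 14, so n = 7; the polynomial solution is H_7(x).
With y = sum_k a_k x^k, matching x^k gives (k+2)(k+1) a_{k+2} = 2(k - n) a_k = 2(k - 7) a_k. The right side vanishes at k = 7, so the series with the parity of 7 terminates at degree 7.
Standard normalization: leading coefficient of H_n is 2^n, so a_7 = 2^7 = 128. Work downward with a_k = (k+1)(k+2) a_{k+2} / (2(k - n)):
  a_5 = (6)(7)(128) / (2(5 - 7)) = 5376/(-4) = -1344
  a_3 = (4)(5)(-1344) / (2(3 - 7)) = -26880/(-8) = 3360
  a_1 = (2)(3)(3360) / (2(1 - 7)) = 20160/(-12) = -1680
Hence H_7(x) = 128 x^7 - 1344 x^5 + 3360 x^3 - 1680 x.

H_7(x); series = 128 x^7 - 1344 x^5 + 3360 x^3 - 1680 x


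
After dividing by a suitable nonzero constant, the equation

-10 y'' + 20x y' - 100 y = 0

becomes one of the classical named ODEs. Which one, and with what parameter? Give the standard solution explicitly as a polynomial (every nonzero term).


All three coefficients share the factor -10; dividing through by -10 gives  y'' - 2x y' + 10 y = 0.
This matches the Hermite equation y'' - 2x y' + 2n y = 0 with 2n = 10, so n = 5; the polynomial solution is H_5(x).
With y = sum_k a_k x^k, matching x^k gives (k+2)(k+1) a_{k+2} = 2(k - n) a_k = 2(k - 5) a_k. The right side vanishes at k = 5, so the series with the parity of 5 terminates at degree 5.
Standard normalization: leading coefficient of H_n is 2^n, so a_5 = 2^5 = 32. Work downward with a_k = (k+1)(k+2) a_{k+2} / (2(k - n)):
  a_3 = (4)(5)(32) / (2(3 - 5)) = 640/(-4) = -160
  a_1 = (2)(3)(-160) / (2(1 - 5)) = -960/(-8) = 120
Hence H_5(x) = 32 x^5 - 160 x^3 + 120 x.

H_5(x); series = 32 x^5 - 160 x^3 + 120 x


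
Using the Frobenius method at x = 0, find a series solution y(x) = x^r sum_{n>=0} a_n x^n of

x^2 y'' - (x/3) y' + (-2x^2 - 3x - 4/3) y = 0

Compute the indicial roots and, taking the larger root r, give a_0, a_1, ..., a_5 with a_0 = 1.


Write in Frobenius form y'' + (p(x)/x) y' + (q(x)/x^2) y = 0:
  p(x) = -1/3,  q(x) = -2x^2 - 3x - 4/3.
Indicial equation: r(r-1) + (-1/3) r + (-4/3) = 0 -> roots r_1 = 2, r_2 = -2/3.
Take r = r_1 = 2. Let y(x) = x^r sum_{n>=0} a_n x^n with a_0 = 1.
Substitute y = x^r sum a_n x^n and match x^{r+n}. The recurrence is
  D(n) a_n - 3 a_{n-1} - 2 a_{n-2} = 0,  where D(n) = (r+n)(r+n-1) + (-1/3)(r+n) + (-4/3).
  a_n = [3 a_{n-1} + 2 a_{n-2}] / D(n).
Since the indicial polynomial factors as (r - r_1)(r - r_2), D(n) = (r_1 + n - r_1)(r_1 + n - r_2) = n(n + 8/3).
Evaluating step by step (a_0 = 1):
  n = 1: D(1) = 1(1 + 8/3) = 11/3; numerator = 3(1) = 3; a_1 = (3)/(11/3) = 9/11
  n = 2: D(2) = 2(2 + 8/3) = 28/3; numerator = 3(9/11) + 2(1) = 49/11; a_2 = (49/11)/(28/3) = 21/44
  n = 3: D(3) = 3(3 + 8/3) = 17; numerator = 3(21/44) + 2(9/11) = 135/44; a_3 = (135/44)/(17) = 135/748
  n = 4: D(4) = 4(4 + 8/3) = 80/3; numerator = 3(135/748) + 2(21/44) = 1119/748; a_4 = (1119/748)/(80/3) = 3357/59840
  n = 5: D(5) = 5(5 + 8/3) = 115/3; numerator = 3(3357/59840) + 2(135/748) = 1863/3520; a_5 = (1863/3520)/(115/3) = 243/17600

r = 2; a_0 = 1; a_1 = 9/11; a_2 = 21/44; a_3 = 135/748; a_4 = 3357/59840; a_5 = 243/17600


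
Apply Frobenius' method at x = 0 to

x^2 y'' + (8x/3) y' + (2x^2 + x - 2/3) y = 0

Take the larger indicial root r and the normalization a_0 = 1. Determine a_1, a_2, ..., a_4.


Write in Frobenius form y'' + (p(x)/x) y' + (q(x)/x^2) y = 0:
  p(x) = 8/3,  q(x) = 2x^2 + x - 2/3.
Indicial equation: r(r-1) + (8/3) r + (-2/3) = 0 -> roots r_1 = 1/3, r_2 = -2.
Take r = r_1 = 1/3. Let y(x) = x^r sum_{n>=0} a_n x^n with a_0 = 1.
Substitute y = x^r sum a_n x^n and match x^{r+n}. The recurrence is
  D(n) a_n + 1 a_{n-1} + 2 a_{n-2} = 0,  where D(n) = (r+n)(r+n-1) + (8/3)(r+n) + (-2/3).
  a_n = [-1 a_{n-1} - 2 a_{n-2}] / D(n).
Since the indicial polynomial factors as (r - r_1)(r - r_2), D(n) = (r_1 + n - r_1)(r_1 + n - r_2) = n(n + 7/3).
Evaluating step by step (a_0 = 1):
  n = 1: D(1) = 1(1 + 7/3) = 10/3; numerator = -1(1) = -1; a_1 = (-1)/(10/3) = -3/10
  n = 2: D(2) = 2(2 + 7/3) = 26/3; numerator = -1(-3/10) - 2(1) = -17/10; a_2 = (-17/10)/(26/3) = -51/260
  n = 3: D(3) = 3(3 + 7/3) = 16; numerator = -1(-51/260) - 2(-3/10) = 207/260; a_3 = (207/260)/(16) = 207/4160
  n = 4: D(4) = 4(4 + 7/3) = 76/3; numerator = -1(207/4160) - 2(-51/260) = 285/832; a_4 = (285/832)/(76/3) = 45/3328

r = 1/3; a_0 = 1; a_1 = -3/10; a_2 = -51/260; a_3 = 207/4160; a_4 = 45/3328


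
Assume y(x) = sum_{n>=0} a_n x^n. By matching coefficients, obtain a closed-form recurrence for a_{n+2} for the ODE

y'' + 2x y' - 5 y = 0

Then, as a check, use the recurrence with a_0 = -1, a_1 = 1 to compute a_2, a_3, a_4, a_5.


Substitute y = sum_n a_n x^n.
y''(x) has coefficient (n+2)(n+1) a_{n+2} at x^n;
2 x y'(x) has coefficient 2 n a_n at x^n (shift);
-5 y(x) has coefficient -5 a_n at x^n.
Matching x^n: (n+2)(n+1) a_{n+2} + (2n - 5) a_n = 0.
Thus a_{n+2} = (-2n + 5) / ((n+1)(n+2)) * a_n.

Check with a_0 = -1, a_1 = 1 (apply the recurrence for n = 0, 1, 2, 3): a_0 = -1, a_1 = 1, a_2 = -5/2, a_3 = 1/2, a_4 = -5/24, a_5 = -1/40.

a_(n+2) = (-2n + 5) / ((n+1)(n+2)) * a_n; check: a_0 = -1, a_1 = 1, a_2 = -5/2, a_3 = 1/2, a_4 = -5/24, a_5 = -1/40


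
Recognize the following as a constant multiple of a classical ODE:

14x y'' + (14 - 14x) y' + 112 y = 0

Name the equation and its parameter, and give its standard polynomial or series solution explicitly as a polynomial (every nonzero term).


All three coefficients share the factor 14; dividing through by 14 gives  x y'' + (1 - x) y' + 8 y = 0.
This matches the Laguerre equation x y'' + (1 - x) y' + n y = 0 with n = 8; the polynomial solution is L_8(x).
With y = sum_k a_k x^k, matching x^k gives (k+1)k a_{k+1} + (k+1) a_{k+1} - k a_k + n a_k = 0, i.e. (k+1)^2 a_{k+1} = (k - n) a_k = (k - 8) a_k. The right side vanishes at k = 8, so the series terminates at degree 8.
Standard normalization L_n(0) = 1 gives a_0 = 1. Work upward with a_{k+1} = (k - 8) a_k / (k+1)^2:
  a_1 = (0 - 8)(1) / 1^2 = -8/1 = -8
  a_2 = (1 - 8)(-8) / 2^2 = 56/4 = 14
  a_3 = (2 - 8)(14) / 3^2 = -84/9 = -28/3
  a_4 = (3 - 8)(-28/3) / 4^2 = (140/3)/16 = 35/12
  a_5 = (4 - 8)(35/12) / 5^2 = (-35/3)/25 = -7/15
  a_6 = (5 - 8)(-7/15) / 6^2 = (7/5)/36 = 7/180
  a_7 = (6 - 8)(7/180) / 7^2 = (-7/90)/49 = -1/630
  a_8 = (7 - 8)(-1/630) / 8^2 = (1/630)/64 = 1/40320
Hence L_8(x) = x^8/40320 - x^7/630 + 7 x^6/180 - 7 x^5/15 + 35 x^4/12 - 28 x^3/3 + 14 x^2 - 8 x + 1.

L_8(x); series = x^8/40320 - x^7/630 + 7 x^6/180 - 7 x^5/15 + 35 x^4/12 - 28 x^3/3 + 14 x^2 - 8 x + 1


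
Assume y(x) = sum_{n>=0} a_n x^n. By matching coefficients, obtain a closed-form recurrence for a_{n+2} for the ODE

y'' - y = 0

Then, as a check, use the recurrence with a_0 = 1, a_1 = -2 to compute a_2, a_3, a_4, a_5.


Substitute y = sum_n a_n x^n into y'' + (const) y = 0.
y''(x) = sum_{n>=0} (n+2)(n+1) a_{n+2} x^n.
The ODE becomes sum_n [(n+2)(n+1) a_{n+2} - 1 a_n] x^n = 0.
Setting each coefficient to zero gives the recurrence:
  (n+2)(n+1) a_{n+2} - 1 a_n = 0,
  a_{n+2} = 1 / ((n+1)(n+2)) a_n.

Check with a_0 = 1, a_1 = -2 (apply the recurrence for n = 0, 1, 2, 3): a_0 = 1, a_1 = -2, a_2 = 1/2, a_3 = -1/3, a_4 = 1/24, a_5 = -1/60.

a_{n+2} = 1/((n+1)(n+2)) * a_n; check: a_0 = 1, a_1 = -2, a_2 = 1/2, a_3 = -1/3, a_4 = 1/24, a_5 = -1/60


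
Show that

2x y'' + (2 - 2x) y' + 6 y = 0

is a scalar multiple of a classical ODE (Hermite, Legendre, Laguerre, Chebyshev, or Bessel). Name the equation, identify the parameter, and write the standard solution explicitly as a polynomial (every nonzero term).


All three coefficients share the factor 2; dividing through by 2 gives  x y'' + (1 - x) y' + 3 y = 0.
This matches the Laguerre equation x y'' + (1 - x) y' + n y = 0 with n = 3; the polynomial solution is L_3(x).
With y = sum_k a_k x^k, matching x^k gives (k+1)k a_{k+1} + (k+1) a_{k+1} - k a_k + n a_k = 0, i.e. (k+1)^2 a_{k+1} = (k - n) a_k = (k - 3) a_k. The right side vanishes at k = 3, so the series terminates at degree 3.
Standard normalization L_n(0) = 1 gives a_0 = 1. Work upward with a_{k+1} = (k - 3) a_k / (k+1)^2:
  a_1 = (0 - 3)(1) / 1^2 = -3/1 = -3
  a_2 = (1 - 3)(-3) / 2^2 = 6/4 = 3/2
  a_3 = (2 - 3)(3/2) / 3^2 = (-3/2)/9 = -1/6
Hence L_3(x) = -x^3/6 + 3 x^2/2 - 3 x + 1.

L_3(x); series = -x^3/6 + 3 x^2/2 - 3 x + 1


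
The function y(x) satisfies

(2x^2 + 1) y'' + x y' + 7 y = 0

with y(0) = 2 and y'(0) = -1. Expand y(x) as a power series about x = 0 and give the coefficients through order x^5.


Ansatz: y(x) = sum_{n>=0} a_n x^n, so y'(x) = sum_{n>=1} n a_n x^(n-1) and y''(x) = sum_{n>=2} n(n-1) a_n x^(n-2).
Substitute into P(x) y'' + Q(x) y' + R(x) y = 0 with P(x) = 2x^2 + 1, Q(x) = x, R(x) = 7, and match powers of x.
Initial conditions: a_0 = 2, a_1 = -1.
Setting the coefficient of each power of x to zero and solving order by order (substituting the coefficients already found):
  x^0: 2 a_2 + 7 a_0 = 0  ->  2 a_2 = -7 a_0 = -14  ->  a_2 = -7
  x^1: 6 a_3 + 8 a_1 = 0  ->  6 a_3 = -8 a_1 = 8  ->  a_3 = 4/3
  x^2: 12 a_4 + 13 a_2 = 0  ->  12 a_4 = -13 a_2 = 91  ->  a_4 = 91/12
  x^3: 20 a_5 + 22 a_3 = 0  ->  20 a_5 = -22 a_3 = -88/3  ->  a_5 = -22/15
Truncated series: y(x) = 2 - x - 7 x^2 + (4/3) x^3 + (91/12) x^4 - (22/15) x^5 + O(x^6).

a_0 = 2; a_1 = -1; a_2 = -7; a_3 = 4/3; a_4 = 91/12; a_5 = -22/15


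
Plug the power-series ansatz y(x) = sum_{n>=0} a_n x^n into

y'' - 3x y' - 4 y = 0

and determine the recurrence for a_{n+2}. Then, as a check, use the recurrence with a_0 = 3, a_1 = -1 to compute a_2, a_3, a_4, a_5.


Substitute y = sum_n a_n x^n.
y''(x) has coefficient (n+2)(n+1) a_{n+2} at x^n;
-3 x y'(x) has coefficient -3 n a_n at x^n (shift);
-4 y(x) has coefficient -4 a_n at x^n.
Matching x^n: (n+2)(n+1) a_{n+2} + (-3n - 4) a_n = 0.
Thus a_{n+2} = (3n + 4) / ((n+1)(n+2)) * a_n.

Check with a_0 = 3, a_1 = -1 (apply the recurrence for n = 0, 1, 2, 3): a_0 = 3, a_1 = -1, a_2 = 6, a_3 = -7/6, a_4 = 5, a_5 = -91/120.

a_(n+2) = (3n + 4) / ((n+1)(n+2)) * a_n; check: a_0 = 3, a_1 = -1, a_2 = 6, a_3 = -7/6, a_4 = 5, a_5 = -91/120


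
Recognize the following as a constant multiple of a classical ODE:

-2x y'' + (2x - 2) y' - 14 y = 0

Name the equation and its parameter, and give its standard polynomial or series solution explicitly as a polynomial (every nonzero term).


All three coefficients share the factor -2; dividing through by -2 gives  x y'' + (1 - x) y' + 7 y = 0.
This matches the Laguerre equation x y'' + (1 - x) y' + n y = 0 with n = 7; the polynomial solution is L_7(x).
With y = sum_k a_k x^k, matching x^k gives (k+1)k a_{k+1} + (k+1) a_{k+1} - k a_k + n a_k = 0, i.e. (k+1)^2 a_{k+1} = (k - n) a_k = (k - 7) a_k. The right side vanishes at k = 7, so the series terminates at degree 7.
Standard normalization L_n(0) = 1 gives a_0 = 1. Work upward with a_{k+1} = (k - 7) a_k / (k+1)^2:
  a_1 = (0 - 7)(1) / 1^2 = -7/1 = -7
  a_2 = (1 - 7)(-7) / 2^2 = 42/4 = 21/2
  a_3 = (2 - 7)(21/2) / 3^2 = (-105/2)/9 = -35/6
  a_4 = (3 - 7)(-35/6) / 4^2 = (70/3)/16 = 35/24
  a_5 = (4 - 7)(35/24) / 5^2 = (-35/8)/25 = -7/40
  a_6 = (5 - 7)(-7/40) / 6^2 = (7/20)/36 = 7/720
  a_7 = (6 - 7)(7/720) / 7^2 = (-7/720)/49 = -1/5040
Hence L_7(x) = -x^7/5040 + 7 x^6/720 - 7 x^5/40 + 35 x^4/24 - 35 x^3/6 + 21 x^2/2 - 7 x + 1.

L_7(x); series = -x^7/5040 + 7 x^6/720 - 7 x^5/40 + 35 x^4/24 - 35 x^3/6 + 21 x^2/2 - 7 x + 1


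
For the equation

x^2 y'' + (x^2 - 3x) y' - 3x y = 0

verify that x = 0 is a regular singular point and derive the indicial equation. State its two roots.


Divide by x^2 to reach normal form y'' + P_1(x) y' + P_2(x) y = 0 with P_1(x) = 1 - 3/x and P_2(x) = -3/x.
x = 0 is a singular point because the y'-coefficient 1 - 3/x has a pole at x = 0 and the y-coefficient -3/x has a pole at x = 0.
It is a regular singular point because x P_1(x) = p(x) = x - 3 and x^2 P_2(x) = q(x) = -3x are polynomials, hence analytic at x = 0.
p(0) = -3,  q(0) = 0.
Indicial equation: r(r-1) + p(0) r + q(0) = 0, i.e. r^2 + (p(0) - 1) r + q(0) = 0, i.e. r^2 - 4 r = 0.
Discriminant: (-4)^2 - 4(0) = 16, so r = (4 ± 4)/2.
Solving: r_1 = 4, r_2 = 0.

indicial: r^2 - 4 r = 0; roots r_1 = 4, r_2 = 0


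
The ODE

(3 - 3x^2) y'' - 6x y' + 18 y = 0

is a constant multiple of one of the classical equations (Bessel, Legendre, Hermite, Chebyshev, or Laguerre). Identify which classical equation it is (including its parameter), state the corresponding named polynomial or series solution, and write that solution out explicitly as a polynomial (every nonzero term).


All three coefficients share the factor 3; dividing through by 3 gives  (1 - x^2) y'' - 2x y' + 6 y = 0.
This matches the Legendre equation (1 - x^2) y'' - 2x y' + n(n+1) y = 0 (note the -2x y' term) with n(n+1) = 6, so n = 2; the polynomial solution is P_2(x).
With y = sum_k a_k x^k, matching x^k gives (k+2)(k+1) a_{k+2} = [k(k+1) - n(n+1)] a_k = (k - 2)(k + 3) a_k. The right side vanishes at k = 2, so the series with the parity of 2 terminates at degree 2.
Standard normalization (P_n(1) = 1): leading coefficient (2n)!/(2^n (n!)^2) = 24/(4*4) = 3/2, so a_2 = 3/2. Work downward with a_k = (k+1)(k+2) a_{k+2} / ((k - 2)(k + 3)):
  a_0 = (1)(2)(3/2) / ((0 - 2)(0 + 3)) = 3/(-6) = -1/2
Hence P_2(x) = 3 x^2/2 - 1/2.

P_2(x); series = 3 x^2/2 - 1/2


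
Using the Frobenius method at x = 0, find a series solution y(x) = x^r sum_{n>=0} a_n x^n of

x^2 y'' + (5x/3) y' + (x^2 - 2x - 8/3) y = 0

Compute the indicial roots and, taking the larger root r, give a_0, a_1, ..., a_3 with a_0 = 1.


Write in Frobenius form y'' + (p(x)/x) y' + (q(x)/x^2) y = 0:
  p(x) = 5/3,  q(x) = x^2 - 2x - 8/3.
Indicial equation: r(r-1) + (5/3) r + (-8/3) = 0 -> roots r_1 = 4/3, r_2 = -2.
Take r = r_1 = 4/3. Let y(x) = x^r sum_{n>=0} a_n x^n with a_0 = 1.
Substitute y = x^r sum a_n x^n and match x^{r+n}. The recurrence is
  D(n) a_n - 2 a_{n-1} + 1 a_{n-2} = 0,  where D(n) = (r+n)(r+n-1) + (5/3)(r+n) + (-8/3).
  a_n = [2 a_{n-1} - 1 a_{n-2}] / D(n).
Since the indicial polynomial factors as (r - r_1)(r - r_2), D(n) = (r_1 + n - r_1)(r_1 + n - r_2) = n(n + 10/3).
Evaluating step by step (a_0 = 1):
  n = 1: D(1) = 1(1 + 10/3) = 13/3; numerator = 2(1) = 2; a_1 = (2)/(13/3) = 6/13
  n = 2: D(2) = 2(2 + 10/3) = 32/3; numerator = 2(6/13) - 1(1) = -1/13; a_2 = (-1/13)/(32/3) = -3/416
  n = 3: D(3) = 3(3 + 10/3) = 19; numerator = 2(-3/416) - 1(6/13) = -99/208; a_3 = (-99/208)/(19) = -99/3952

r = 4/3; a_0 = 1; a_1 = 6/13; a_2 = -3/416; a_3 = -99/3952


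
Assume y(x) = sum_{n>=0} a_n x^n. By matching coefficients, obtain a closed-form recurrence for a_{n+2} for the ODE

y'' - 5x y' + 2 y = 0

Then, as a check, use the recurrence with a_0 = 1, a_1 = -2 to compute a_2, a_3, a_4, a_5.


Substitute y = sum_n a_n x^n.
y''(x) has coefficient (n+2)(n+1) a_{n+2} at x^n;
-5 x y'(x) has coefficient -5 n a_n at x^n (shift);
2 y(x) has coefficient 2 a_n at x^n.
Matching x^n: (n+2)(n+1) a_{n+2} + (-5n + 2) a_n = 0.
Thus a_{n+2} = (5n - 2) / ((n+1)(n+2)) * a_n.

Check with a_0 = 1, a_1 = -2 (apply the recurrence for n = 0, 1, 2, 3): a_0 = 1, a_1 = -2, a_2 = -1, a_3 = -1, a_4 = -2/3, a_5 = -13/20.

a_(n+2) = (5n - 2) / ((n+1)(n+2)) * a_n; check: a_0 = 1, a_1 = -2, a_2 = -1, a_3 = -1, a_4 = -2/3, a_5 = -13/20


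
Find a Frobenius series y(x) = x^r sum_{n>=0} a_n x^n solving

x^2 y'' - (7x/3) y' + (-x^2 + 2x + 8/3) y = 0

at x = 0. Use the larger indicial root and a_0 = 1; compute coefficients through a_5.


Write in Frobenius form y'' + (p(x)/x) y' + (q(x)/x^2) y = 0:
  p(x) = -7/3,  q(x) = -x^2 + 2x + 8/3.
Indicial equation: r(r-1) + (-7/3) r + (8/3) = 0 -> roots r_1 = 2, r_2 = 4/3.
Take r = r_1 = 2. Let y(x) = x^r sum_{n>=0} a_n x^n with a_0 = 1.
Substitute y = x^r sum a_n x^n and match x^{r+n}. The recurrence is
  D(n) a_n + 2 a_{n-1} - 1 a_{n-2} = 0,  where D(n) = (r+n)(r+n-1) + (-7/3)(r+n) + (8/3).
  a_n = [-2 a_{n-1} + 1 a_{n-2}] / D(n).
Since the indicial polynomial factors as (r - r_1)(r - r_2), D(n) = (r_1 + n - r_1)(r_1 + n - r_2) = n(n + 2/3).
Evaluating step by step (a_0 = 1):
  n = 1: D(1) = 1(1 + 2/3) = 5/3; numerator = -2(1) = -2; a_1 = (-2)/(5/3) = -6/5
  n = 2: D(2) = 2(2 + 2/3) = 16/3; numerator = -2(-6/5) + 1(1) = 17/5; a_2 = (17/5)/(16/3) = 51/80
  n = 3: D(3) = 3(3 + 2/3) = 11; numerator = -2(51/80) + 1(-6/5) = -99/40; a_3 = (-99/40)/(11) = -9/40
  n = 4: D(4) = 4(4 + 2/3) = 56/3; numerator = -2(-9/40) + 1(51/80) = 87/80; a_4 = (87/80)/(56/3) = 261/4480
  n = 5: D(5) = 5(5 + 2/3) = 85/3; numerator = -2(261/4480) + 1(-9/40) = -153/448; a_5 = (-153/448)/(85/3) = -27/2240

r = 2; a_0 = 1; a_1 = -6/5; a_2 = 51/80; a_3 = -9/40; a_4 = 261/4480; a_5 = -27/2240


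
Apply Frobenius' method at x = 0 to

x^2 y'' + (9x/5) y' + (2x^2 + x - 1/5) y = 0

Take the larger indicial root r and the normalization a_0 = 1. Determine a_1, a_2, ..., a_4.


Write in Frobenius form y'' + (p(x)/x) y' + (q(x)/x^2) y = 0:
  p(x) = 9/5,  q(x) = 2x^2 + x - 1/5.
Indicial equation: r(r-1) + (9/5) r + (-1/5) = 0 -> roots r_1 = 1/5, r_2 = -1.
Take r = r_1 = 1/5. Let y(x) = x^r sum_{n>=0} a_n x^n with a_0 = 1.
Substitute y = x^r sum a_n x^n and match x^{r+n}. The recurrence is
  D(n) a_n + 1 a_{n-1} + 2 a_{n-2} = 0,  where D(n) = (r+n)(r+n-1) + (9/5)(r+n) + (-1/5).
  a_n = [-1 a_{n-1} - 2 a_{n-2}] / D(n).
Since the indicial polynomial factors as (r - r_1)(r - r_2), D(n) = (r_1 + n - r_1)(r_1 + n - r_2) = n(n + 6/5).
Evaluating step by step (a_0 = 1):
  n = 1: D(1) = 1(1 + 6/5) = 11/5; numerator = -1(1) = -1; a_1 = (-1)/(11/5) = -5/11
  n = 2: D(2) = 2(2 + 6/5) = 32/5; numerator = -1(-5/11) - 2(1) = -17/11; a_2 = (-17/11)/(32/5) = -85/352
  n = 3: D(3) = 3(3 + 6/5) = 63/5; numerator = -1(-85/352) - 2(-5/11) = 405/352; a_3 = (405/352)/(63/5) = 225/2464
  n = 4: D(4) = 4(4 + 6/5) = 104/5; numerator = -1(225/2464) - 2(-85/352) = 965/2464; a_4 = (965/2464)/(104/5) = 4825/256256

r = 1/5; a_0 = 1; a_1 = -5/11; a_2 = -85/352; a_3 = 225/2464; a_4 = 4825/256256


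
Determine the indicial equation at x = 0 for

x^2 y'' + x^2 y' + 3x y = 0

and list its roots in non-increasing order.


Divide by x^2 to reach normal form y'' + P_1(x) y' + P_2(x) y = 0 with P_1(x) = 1 and P_2(x) = 3/x.
x = 0 is a singular point because the y-coefficient 3/x has a pole at x = 0.
It is a regular singular point because x P_1(x) = p(x) = x and x^2 P_2(x) = q(x) = 3x are polynomials, hence analytic at x = 0.
p(0) = 0,  q(0) = 0.
Indicial equation: r(r-1) + p(0) r + q(0) = 0, i.e. r^2 + (p(0) - 1) r + q(0) = 0, i.e. r^2 - 1 r = 0.
Discriminant: (-1)^2 - 4(0) = 1, so r = (1 ± 1)/2.
Solving: r_1 = 1, r_2 = 0.

indicial: r^2 - 1 r = 0; roots r_1 = 1, r_2 = 0


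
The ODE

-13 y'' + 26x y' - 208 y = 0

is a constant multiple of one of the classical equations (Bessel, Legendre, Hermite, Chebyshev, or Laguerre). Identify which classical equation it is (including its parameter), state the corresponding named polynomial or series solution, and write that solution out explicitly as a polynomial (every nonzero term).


All three coefficients share the factor -13; dividing through by -13 gives  y'' - 2x y' + 16 y = 0.
This matches the Hermite equation y'' - 2x y' + 2n y = 0 with 2n = 16, so n = 8; the polynomial solution is H_8(x).
With y = sum_k a_k x^k, matching x^k gives (k+2)(k+1) a_{k+2} = 2(k - n) a_k = 2(k - 8) a_k. The right side vanishes at k = 8, so the series with the parity of 8 terminates at degree 8.
Standard normalization: leading coefficient of H_n is 2^n, so a_8 = 2^8 = 256. Work downward with a_k = (k+1)(k+2) a_{k+2} / (2(k - n)):
  a_6 = (7)(8)(256) / (2(6 - 8)) = 14336/(-4) = -3584
  a_4 = (5)(6)(-3584) / (2(4 - 8)) = -107520/(-8) = 13440
  a_2 = (3)(4)(13440) / (2(2 - 8)) = 161280/(-12) = -13440
  a_0 = (1)(2)(-13440) / (2(0 - 8)) = -26880/(-16) = 1680
Hence H_8(x) = 256 x^8 - 3584 x^6 + 13440 x^4 - 13440 x^2 + 1680.

H_8(x); series = 256 x^8 - 3584 x^6 + 13440 x^4 - 13440 x^2 + 1680


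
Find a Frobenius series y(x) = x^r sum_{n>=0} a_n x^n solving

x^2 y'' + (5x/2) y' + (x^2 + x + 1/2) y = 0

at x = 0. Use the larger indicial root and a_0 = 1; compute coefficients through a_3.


Write in Frobenius form y'' + (p(x)/x) y' + (q(x)/x^2) y = 0:
  p(x) = 5/2,  q(x) = x^2 + x + 1/2.
Indicial equation: r(r-1) + (5/2) r + (1/2) = 0 -> roots r_1 = -1/2, r_2 = -1.
Take r = r_1 = -1/2. Let y(x) = x^r sum_{n>=0} a_n x^n with a_0 = 1.
Substitute y = x^r sum a_n x^n and match x^{r+n}. The recurrence is
  D(n) a_n + 1 a_{n-1} + 1 a_{n-2} = 0,  where D(n) = (r+n)(r+n-1) + (5/2)(r+n) + (1/2).
  a_n = [-1 a_{n-1} - 1 a_{n-2}] / D(n).
Since the indicial polynomial factors as (r - r_1)(r - r_2), D(n) = (r_1 + n - r_1)(r_1 + n - r_2) = n(n + 1/2).
Evaluating step by step (a_0 = 1):
  n = 1: D(1) = 1(1 + 1/2) = 3/2; numerator = -1(1) = -1; a_1 = (-1)/(3/2) = -2/3
  n = 2: D(2) = 2(2 + 1/2) = 5; numerator = -1(-2/3) - 1(1) = -1/3; a_2 = (-1/3)/(5) = -1/15
  n = 3: D(3) = 3(3 + 1/2) = 21/2; numerator = -1(-1/15) - 1(-2/3) = 11/15; a_3 = (11/15)/(21/2) = 22/315

r = -1/2; a_0 = 1; a_1 = -2/3; a_2 = -1/15; a_3 = 22/315


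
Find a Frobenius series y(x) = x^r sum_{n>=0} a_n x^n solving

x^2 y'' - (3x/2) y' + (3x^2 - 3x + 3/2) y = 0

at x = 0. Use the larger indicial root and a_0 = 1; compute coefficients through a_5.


Write in Frobenius form y'' + (p(x)/x) y' + (q(x)/x^2) y = 0:
  p(x) = -3/2,  q(x) = 3x^2 - 3x + 3/2.
Indicial equation: r(r-1) + (-3/2) r + (3/2) = 0 -> roots r_1 = 3/2, r_2 = 1.
Take r = r_1 = 3/2. Let y(x) = x^r sum_{n>=0} a_n x^n with a_0 = 1.
Substitute y = x^r sum a_n x^n and match x^{r+n}. The recurrence is
  D(n) a_n - 3 a_{n-1} + 3 a_{n-2} = 0,  where D(n) = (r+n)(r+n-1) + (-3/2)(r+n) + (3/2).
  a_n = [3 a_{n-1} - 3 a_{n-2}] / D(n).
Since the indicial polynomial factors as (r - r_1)(r - r_2), D(n) = (r_1 + n - r_1)(r_1 + n - r_2) = n(n + 1/2).
Evaluating step by step (a_0 = 1):
  n = 1: D(1) = 1(1 + 1/2) = 3/2; numerator = 3(1) = 3; a_1 = (3)/(3/2) = 2
  n = 2: D(2) = 2(2 + 1/2) = 5; numerator = 3(2) - 3(1) = 3; a_2 = (3)/(5) = 3/5
  n = 3: D(3) = 3(3 + 1/2) = 21/2; numerator = 3(3/5) - 3(2) = -21/5; a_3 = (-21/5)/(21/2) = -2/5
  n = 4: D(4) = 4(4 + 1/2) = 18; numerator = 3(-2/5) - 3(3/5) = -3; a_4 = (-3)/(18) = -1/6
  n = 5: D(5) = 5(5 + 1/2) = 55/2; numerator = 3(-1/6) - 3(-2/5) = 7/10; a_5 = (7/10)/(55/2) = 7/275

r = 3/2; a_0 = 1; a_1 = 2; a_2 = 3/5; a_3 = -2/5; a_4 = -1/6; a_5 = 7/275


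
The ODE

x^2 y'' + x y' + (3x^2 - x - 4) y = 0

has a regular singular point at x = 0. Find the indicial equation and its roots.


Divide by x^2 to reach normal form y'' + P_1(x) y' + P_2(x) y = 0 with P_1(x) = 1/x and P_2(x) = 3 - 1/x - 4/x^2.
x = 0 is a singular point because the y'-coefficient 1/x has a pole at x = 0 and the y-coefficient 3 - 1/x - 4/x^2 has a pole at x = 0.
It is a regular singular point because x P_1(x) = p(x) = 1 and x^2 P_2(x) = q(x) = 3x^2 - x - 4 are polynomials, hence analytic at x = 0.
p(0) = 1,  q(0) = -4.
Indicial equation: r(r-1) + p(0) r + q(0) = 0, i.e. r^2 + (p(0) - 1) r + q(0) = 0, i.e. r^2 - 4 = 0.
Discriminant: (0)^2 - 4(-4) = 16, so r = (0 ± 4)/2.
Solving: r_1 = 2, r_2 = -2.

indicial: r^2 - 4 = 0; roots r_1 = 2, r_2 = -2


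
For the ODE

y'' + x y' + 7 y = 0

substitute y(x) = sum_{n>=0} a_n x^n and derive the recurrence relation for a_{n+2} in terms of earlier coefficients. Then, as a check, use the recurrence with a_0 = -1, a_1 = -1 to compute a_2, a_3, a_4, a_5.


Substitute y = sum_n a_n x^n.
y''(x) has coefficient (n+2)(n+1) a_{n+2} at x^n;
x y'(x) has coefficient n a_n at x^n (shift);
7 y(x) has coefficient 7 a_n at x^n.
Matching x^n: (n+2)(n+1) a_{n+2} + (n + 7) a_n = 0.
Thus a_{n+2} = (-n - 7) / ((n+1)(n+2)) * a_n.

Check with a_0 = -1, a_1 = -1 (apply the recurrence for n = 0, 1, 2, 3): a_0 = -1, a_1 = -1, a_2 = 7/2, a_3 = 4/3, a_4 = -21/8, a_5 = -2/3.

a_(n+2) = (-n - 7) / ((n+1)(n+2)) * a_n; check: a_0 = -1, a_1 = -1, a_2 = 7/2, a_3 = 4/3, a_4 = -21/8, a_5 = -2/3


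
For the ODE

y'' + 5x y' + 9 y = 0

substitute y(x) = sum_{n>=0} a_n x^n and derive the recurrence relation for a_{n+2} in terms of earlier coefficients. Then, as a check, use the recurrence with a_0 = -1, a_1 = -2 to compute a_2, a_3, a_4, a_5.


Substitute y = sum_n a_n x^n.
y''(x) has coefficient (n+2)(n+1) a_{n+2} at x^n;
5 x y'(x) has coefficient 5 n a_n at x^n (shift);
9 y(x) has coefficient 9 a_n at x^n.
Matching x^n: (n+2)(n+1) a_{n+2} + (5n + 9) a_n = 0.
Thus a_{n+2} = (-5n - 9) / ((n+1)(n+2)) * a_n.

Check with a_0 = -1, a_1 = -2 (apply the recurrence for n = 0, 1, 2, 3): a_0 = -1, a_1 = -2, a_2 = 9/2, a_3 = 14/3, a_4 = -57/8, a_5 = -28/5.

a_(n+2) = (-5n - 9) / ((n+1)(n+2)) * a_n; check: a_0 = -1, a_1 = -2, a_2 = 9/2, a_3 = 14/3, a_4 = -57/8, a_5 = -28/5


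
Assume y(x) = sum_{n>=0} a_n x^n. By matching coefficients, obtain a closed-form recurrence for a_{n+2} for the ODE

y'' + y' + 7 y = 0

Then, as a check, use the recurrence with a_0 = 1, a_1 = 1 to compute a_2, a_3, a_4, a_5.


Substitute y = sum_n a_n x^n.
y''(x) has coefficient (n+2)(n+1) a_{n+2} at x^n;
y'(x) has coefficient (n+1) a_{n+1} at x^n;
7 y(x) has coefficient 7 a_n at x^n.
Matching x^n: (n+2)(n+1) a_{n+2} + (n+1) a_{n+1} + 7 a_n = 0.
Thus a_{n+2} = [-(n+1) a_{n+1} - 7 a_n] / ((n+1)(n+2)).

Check with a_0 = 1, a_1 = 1 (apply the recurrence for n = 0, 1, 2, 3): a_0 = 1, a_1 = 1, a_2 = -4, a_3 = 1/6, a_4 = 55/24, a_5 = -31/60.

a_(n+2) = [-(n+1) a_(n+1) - 7 a_n] / ((n+1)(n+2)); check: a_0 = 1, a_1 = 1, a_2 = -4, a_3 = 1/6, a_4 = 55/24, a_5 = -31/60


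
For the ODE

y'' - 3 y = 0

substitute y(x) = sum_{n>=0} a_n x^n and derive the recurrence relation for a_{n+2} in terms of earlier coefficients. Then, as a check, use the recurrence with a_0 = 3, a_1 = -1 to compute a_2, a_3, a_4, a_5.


Substitute y = sum_n a_n x^n into y'' + (const) y = 0.
y''(x) = sum_{n>=0} (n+2)(n+1) a_{n+2} x^n.
The ODE becomes sum_n [(n+2)(n+1) a_{n+2} - 3 a_n] x^n = 0.
Setting each coefficient to zero gives the recurrence:
  (n+2)(n+1) a_{n+2} - 3 a_n = 0,
  a_{n+2} = 3 / ((n+1)(n+2)) a_n.

Check with a_0 = 3, a_1 = -1 (apply the recurrence for n = 0, 1, 2, 3): a_0 = 3, a_1 = -1, a_2 = 9/2, a_3 = -1/2, a_4 = 9/8, a_5 = -3/40.

a_{n+2} = 3/((n+1)(n+2)) * a_n; check: a_0 = 3, a_1 = -1, a_2 = 9/2, a_3 = -1/2, a_4 = 9/8, a_5 = -3/40


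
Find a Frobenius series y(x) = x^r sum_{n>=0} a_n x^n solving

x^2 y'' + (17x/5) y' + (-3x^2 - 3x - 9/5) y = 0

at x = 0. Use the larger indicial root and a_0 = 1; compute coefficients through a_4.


Write in Frobenius form y'' + (p(x)/x) y' + (q(x)/x^2) y = 0:
  p(x) = 17/5,  q(x) = -3x^2 - 3x - 9/5.
Indicial equation: r(r-1) + (17/5) r + (-9/5) = 0 -> roots r_1 = 3/5, r_2 = -3.
Take r = r_1 = 3/5. Let y(x) = x^r sum_{n>=0} a_n x^n with a_0 = 1.
Substitute y = x^r sum a_n x^n and match x^{r+n}. The recurrence is
  D(n) a_n - 3 a_{n-1} - 3 a_{n-2} = 0,  where D(n) = (r+n)(r+n-1) + (17/5)(r+n) + (-9/5).
  a_n = [3 a_{n-1} + 3 a_{n-2}] / D(n).
Since the indicial polynomial factors as (r - r_1)(r - r_2), D(n) = (r_1 + n - r_1)(r_1 + n - r_2) = n(n + 18/5).
Evaluating step by step (a_0 = 1):
  n = 1: D(1) = 1(1 + 18/5) = 23/5; numerator = 3(1) = 3; a_1 = (3)/(23/5) = 15/23
  n = 2: D(2) = 2(2 + 18/5) = 56/5; numerator = 3(15/23) + 3(1) = 114/23; a_2 = (114/23)/(56/5) = 285/644
  n = 3: D(3) = 3(3 + 18/5) = 99/5; numerator = 3(285/644) + 3(15/23) = 2115/644; a_3 = (2115/644)/(99/5) = 1175/7084
  n = 4: D(4) = 4(4 + 18/5) = 152/5; numerator = 3(1175/7084) + 3(285/644) = 6465/3542; a_4 = (6465/3542)/(152/5) = 32325/538384

r = 3/5; a_0 = 1; a_1 = 15/23; a_2 = 285/644; a_3 = 1175/7084; a_4 = 32325/538384


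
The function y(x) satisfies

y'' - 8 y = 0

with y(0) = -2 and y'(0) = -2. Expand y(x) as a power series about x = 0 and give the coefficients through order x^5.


Ansatz: y(x) = sum_{n>=0} a_n x^n, so y'(x) = sum_{n>=1} n a_n x^(n-1) and y''(x) = sum_{n>=2} n(n-1) a_n x^(n-2).
Substitute into P(x) y'' + Q(x) y' + R(x) y = 0 with P(x) = 1, Q(x) = 0, R(x) = -8, and match powers of x.
Initial conditions: a_0 = -2, a_1 = -2.
Setting the coefficient of each power of x to zero and solving order by order (substituting the coefficients already found):
  x^0: 2 a_2 - 8 a_0 = 0  ->  2 a_2 = 8 a_0 = -16  ->  a_2 = -8
  x^1: 6 a_3 - 8 a_1 = 0  ->  6 a_3 = 8 a_1 = -16  ->  a_3 = -8/3
  x^2: 12 a_4 - 8 a_2 = 0  ->  12 a_4 = 8 a_2 = -64  ->  a_4 = -16/3
  x^3: 20 a_5 - 8 a_3 = 0  ->  20 a_5 = 8 a_3 = -64/3  ->  a_5 = -16/15
Truncated series: y(x) = -2 - 2 x - 8 x^2 - (8/3) x^3 - (16/3) x^4 - (16/15) x^5 + O(x^6).

a_0 = -2; a_1 = -2; a_2 = -8; a_3 = -8/3; a_4 = -16/3; a_5 = -16/15


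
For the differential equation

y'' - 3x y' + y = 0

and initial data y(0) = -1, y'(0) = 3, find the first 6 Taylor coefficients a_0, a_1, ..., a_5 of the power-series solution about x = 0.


Ansatz: y(x) = sum_{n>=0} a_n x^n, so y'(x) = sum_{n>=1} n a_n x^(n-1) and y''(x) = sum_{n>=2} n(n-1) a_n x^(n-2).
Substitute into P(x) y'' + Q(x) y' + R(x) y = 0 with P(x) = 1, Q(x) = -3x, R(x) = 1, and match powers of x.
Initial conditions: a_0 = -1, a_1 = 3.
Setting the coefficient of each power of x to zero and solving order by order (substituting the coefficients already found):
  x^0: 2 a_2 + a_0 = 0  ->  2 a_2 = -a_0 = 1  ->  a_2 = 1/2
  x^1: 6 a_3 - 2 a_1 = 0  ->  6 a_3 = 2 a_1 = 6  ->  a_3 = 1
  x^2: 12 a_4 - 5 a_2 = 0  ->  12 a_4 = 5 a_2 = 5/2  ->  a_4 = 5/24
  x^3: 20 a_5 - 8 a_3 = 0  ->  20 a_5 = 8 a_3 = 8  ->  a_5 = 2/5
Truncated series: y(x) = -1 + 3 x + (1/2) x^2 + x^3 + (5/24) x^4 + (2/5) x^5 + O(x^6).

a_0 = -1; a_1 = 3; a_2 = 1/2; a_3 = 1; a_4 = 5/24; a_5 = 2/5


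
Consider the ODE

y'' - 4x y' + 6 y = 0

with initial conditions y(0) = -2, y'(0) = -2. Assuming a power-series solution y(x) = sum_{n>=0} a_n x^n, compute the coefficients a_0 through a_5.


Ansatz: y(x) = sum_{n>=0} a_n x^n, so y'(x) = sum_{n>=1} n a_n x^(n-1) and y''(x) = sum_{n>=2} n(n-1) a_n x^(n-2).
Substitute into P(x) y'' + Q(x) y' + R(x) y = 0 with P(x) = 1, Q(x) = -4x, R(x) = 6, and match powers of x.
Initial conditions: a_0 = -2, a_1 = -2.
Setting the coefficient of each power of x to zero and solving order by order (substituting the coefficients already found):
  x^0: 2 a_2 + 6 a_0 = 0  ->  2 a_2 = -6 a_0 = 12  ->  a_2 = 6
  x^1: 6 a_3 + 2 a_1 = 0  ->  6 a_3 = -2 a_1 = 4  ->  a_3 = 2/3
  x^2: 12 a_4 - 2 a_2 = 0  ->  12 a_4 = 2 a_2 = 12  ->  a_4 = 1
  x^3: 20 a_5 - 6 a_3 = 0  ->  20 a_5 = 6 a_3 = 4  ->  a_5 = 1/5
Truncated series: y(x) = -2 - 2 x + 6 x^2 + (2/3) x^3 + x^4 + (1/5) x^5 + O(x^6).

a_0 = -2; a_1 = -2; a_2 = 6; a_3 = 2/3; a_4 = 1; a_5 = 1/5
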